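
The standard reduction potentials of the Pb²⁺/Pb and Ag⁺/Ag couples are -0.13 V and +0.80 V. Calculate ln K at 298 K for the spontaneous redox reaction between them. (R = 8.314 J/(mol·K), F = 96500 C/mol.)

ln K = 72.4

E°_cell = +0.80 − (-0.13) = 0.93 V, with n = 2 electrons transferred.
At equilibrium E = 0, so the Nernst equation gives ln K = nFE°/RT = (2)(96500)(0.93)/((8.314)(298)) = 72.45.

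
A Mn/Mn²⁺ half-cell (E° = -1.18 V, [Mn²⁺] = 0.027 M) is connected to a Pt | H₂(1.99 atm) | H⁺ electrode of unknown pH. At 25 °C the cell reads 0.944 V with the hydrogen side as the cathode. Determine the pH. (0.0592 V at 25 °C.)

pH = 4.62

E°_cell = 1.18 V and n = 2.
log Q = n(E° − E)/0.0592 = 2×(1.18 − 0.944)/0.0592 = 7.973.
With Q = [Mn²⁺]·P(H₂) / [H⁺]^2, solving for [H⁺] gives log[H⁺] = -4.621, so pH = 4.62.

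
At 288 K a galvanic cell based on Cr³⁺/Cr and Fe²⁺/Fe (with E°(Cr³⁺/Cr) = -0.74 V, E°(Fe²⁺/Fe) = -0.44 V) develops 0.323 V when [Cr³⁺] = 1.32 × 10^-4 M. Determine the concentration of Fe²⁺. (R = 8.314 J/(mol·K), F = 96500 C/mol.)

0.017 M

From the Nernst equation, ln Q = nF(E° − E)/RT = 6×96500×(0.30 − 0.323)/(8.314×288) = -5.562, so Q = 0.00384.
With Q = [Cr³⁺]^2/[Fe²⁺]^3 and the known concentrations, [Fe²⁺]^3 in the denominator gives [Fe²⁺] = 0.017 M.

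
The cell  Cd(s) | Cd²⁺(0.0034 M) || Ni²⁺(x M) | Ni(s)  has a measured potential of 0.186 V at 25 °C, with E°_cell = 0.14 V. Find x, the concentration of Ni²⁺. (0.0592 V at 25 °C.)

0.12 M

From the Nernst equation, log Q = n(E° − E)/0.0592 = 2(0.14 − 0.186)/0.0592 = -1.554, so Q = 0.0279.
With Q = [Cd²⁺]/[Ni²⁺] and the known concentrations, [Ni²⁺] in the denominator gives [Ni²⁺] = 0.12 M.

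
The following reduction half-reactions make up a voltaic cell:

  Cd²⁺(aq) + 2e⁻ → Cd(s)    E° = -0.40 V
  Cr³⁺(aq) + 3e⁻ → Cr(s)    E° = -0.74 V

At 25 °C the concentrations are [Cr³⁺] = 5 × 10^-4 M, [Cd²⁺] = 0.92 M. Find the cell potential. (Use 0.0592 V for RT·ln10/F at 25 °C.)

The Cd²⁺/Cd couple has the higher reduction potential and acts as the cathode, so E°_cell = -0.40 − (-0.74) = 0.34 V.
Balancing electrons gives n = 6; the reaction quotient is Q = [Cr³⁺]^2/[Cd²⁺]^3 = 3.21 × 10^-7.
At 25 °C, E = E° − (0.0592/n) log Q = 0.34 − (0.0592/6)(-6.493) = 0.340 + 0.064 = 0.404 V.

0.404 V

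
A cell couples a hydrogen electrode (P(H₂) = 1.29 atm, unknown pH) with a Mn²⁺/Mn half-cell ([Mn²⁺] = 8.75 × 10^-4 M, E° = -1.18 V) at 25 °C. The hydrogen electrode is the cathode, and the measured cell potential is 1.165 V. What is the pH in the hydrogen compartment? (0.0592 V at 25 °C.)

pH = 1.73

E°_cell = 1.18 V and n = 2.
log Q = n(E° − E)/0.0592 = 2×(1.18 − 1.165)/0.0592 = 0.507.
With Q = [Mn²⁺]·P(H₂) / [H⁺]^2, solving for [H⁺] gives log[H⁺] = -1.727, so pH = 1.73.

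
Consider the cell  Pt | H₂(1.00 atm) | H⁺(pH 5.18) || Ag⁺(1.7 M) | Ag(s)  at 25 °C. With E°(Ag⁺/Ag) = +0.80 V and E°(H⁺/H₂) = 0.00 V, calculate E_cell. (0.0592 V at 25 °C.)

1.12 V

The Ag⁺/Ag couple is the cathode, so E°_cell = 0.80 V; n = 2.
[H⁺] = 10^(−5.18) = 6.6 × 10^-6 M, and Q = [H⁺]^2 / ([Ag⁺]^2·P(H₂)) = 1.51 × 10^-11.
E = E° − (0.0592/2) log Q = 0.80 − (0.0592/2)(-10.821) = 1.120 V.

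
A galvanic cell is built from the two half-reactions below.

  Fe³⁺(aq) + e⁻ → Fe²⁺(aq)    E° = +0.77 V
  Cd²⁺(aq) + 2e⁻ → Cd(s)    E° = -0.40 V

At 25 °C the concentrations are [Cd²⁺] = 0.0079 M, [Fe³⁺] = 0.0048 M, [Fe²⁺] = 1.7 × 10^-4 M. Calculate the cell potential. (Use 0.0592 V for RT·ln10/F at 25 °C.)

The Fe³⁺/Fe²⁺ couple has the higher reduction potential and acts as the cathode, so E°_cell = +0.77 − (-0.40) = 1.17 V.
Balancing electrons gives n = 2; the reaction quotient is Q = [Cd²⁺]·[Fe²⁺]^2/[Fe³⁺]^2 = 9.91 × 10^-6.
At 25 °C, E = E° − (0.0592/n) log Q = 1.17 − (0.0592/2)(-5.004) = 1.170 + 0.148 = 1.318 V.

1.32 V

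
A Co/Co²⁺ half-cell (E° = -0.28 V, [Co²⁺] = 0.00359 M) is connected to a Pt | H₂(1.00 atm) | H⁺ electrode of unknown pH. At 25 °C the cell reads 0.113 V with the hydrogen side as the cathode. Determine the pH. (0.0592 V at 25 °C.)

pH = 4.04

E°_cell = 0.28 V and n = 2.
log Q = n(E° − E)/0.0592 = 2×(0.28 − 0.113)/0.0592 = 5.642.
With Q = [Co²⁺]·P(H₂) / [H⁺]^2, solving for [H⁺] gives log[H⁺] = -4.043, so pH = 4.04.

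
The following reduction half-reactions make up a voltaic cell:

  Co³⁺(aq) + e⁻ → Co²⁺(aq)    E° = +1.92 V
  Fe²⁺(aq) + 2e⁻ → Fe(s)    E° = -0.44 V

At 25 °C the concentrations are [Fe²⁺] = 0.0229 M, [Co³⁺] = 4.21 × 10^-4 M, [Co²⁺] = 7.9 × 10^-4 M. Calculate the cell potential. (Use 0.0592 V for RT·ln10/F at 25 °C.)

The Co³⁺/Co²⁺ couple has the higher reduction potential and acts as the cathode, so E°_cell = +1.92 − (-0.44) = 2.36 V.
Balancing electrons gives n = 2; the reaction quotient is Q = [Fe²⁺]·[Co²⁺]^2/[Co³⁺]^2 = 0.0806.
At 25 °C, E = E° − (0.0592/n) log Q = 2.36 − (0.0592/2)(-1.093) = 2.360 + 0.032 = 2.392 V.

2.39 V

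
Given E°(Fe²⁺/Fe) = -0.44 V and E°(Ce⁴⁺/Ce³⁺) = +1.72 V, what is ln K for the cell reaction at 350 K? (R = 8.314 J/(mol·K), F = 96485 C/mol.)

ln K = 143.2

E°_cell = +1.72 − (-0.44) = 2.16 V, with n = 2 electrons transferred.
At equilibrium E = 0, so the Nernst equation gives ln K = nFE°/RT = (2)(96485)(2.16)/((8.314)(350)) = 143.24.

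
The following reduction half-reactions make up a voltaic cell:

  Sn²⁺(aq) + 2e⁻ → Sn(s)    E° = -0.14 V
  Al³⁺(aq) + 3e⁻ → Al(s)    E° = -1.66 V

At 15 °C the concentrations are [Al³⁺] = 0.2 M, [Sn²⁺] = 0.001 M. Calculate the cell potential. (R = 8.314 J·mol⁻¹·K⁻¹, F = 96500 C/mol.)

The Sn²⁺/Sn couple has the higher reduction potential and acts as the cathode, so E°_cell = -0.14 − (-1.66) = 1.52 V.
Balancing electrons gives n = 6; the reaction quotient is Q = [Al³⁺]^2/[Sn²⁺]^3 = 4 × 10^7.
E = E° − (RT/nF) ln Q = 1.52 − (8.314×288)/(6×96500) × (17.504) = 1.520 − 0.072 = 1.448 V.

1.45 V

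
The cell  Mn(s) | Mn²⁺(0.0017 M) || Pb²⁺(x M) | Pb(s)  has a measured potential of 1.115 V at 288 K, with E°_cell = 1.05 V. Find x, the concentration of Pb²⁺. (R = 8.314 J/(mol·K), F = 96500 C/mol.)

From the Nernst equation, ln Q = nF(E° − E)/RT = 2×96500×(1.05 − 1.115)/(8.314×288) = -5.239, so Q = 0.00530.
With Q = [Mn²⁺]/[Pb²⁺] and the known concentrations, [Pb²⁺] in the denominator gives [Pb²⁺] = 0.32 M.

0.32 M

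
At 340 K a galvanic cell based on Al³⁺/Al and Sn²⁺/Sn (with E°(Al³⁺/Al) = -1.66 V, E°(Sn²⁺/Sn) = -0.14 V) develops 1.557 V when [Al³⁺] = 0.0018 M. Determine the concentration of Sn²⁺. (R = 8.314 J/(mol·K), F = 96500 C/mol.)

From the Nernst equation, ln Q = nF(E° − E)/RT = 6×96500×(1.52 − 1.557)/(8.314×340) = -7.579, so Q = 5.11 × 10^-4.
With Q = [Al³⁺]^2/[Sn²⁺]^3 and the known concentrations, [Sn²⁺]^3 in the denominator gives [Sn²⁺] = 0.19 M.

0.19 M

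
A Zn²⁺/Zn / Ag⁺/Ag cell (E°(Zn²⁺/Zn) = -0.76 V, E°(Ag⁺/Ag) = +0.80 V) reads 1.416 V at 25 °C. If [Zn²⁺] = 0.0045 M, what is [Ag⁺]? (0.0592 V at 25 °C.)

From the Nernst equation, log Q = n(E° − E)/0.0592 = 2(1.56 − 1.416)/0.0592 = 4.865, so Q = 7.33 × 10^4.
With Q = [Zn²⁺]/[Ag⁺]^2 and the known concentrations, [Ag⁺]^2 in the denominator gives [Ag⁺] = 2.5 × 10^-4 M.

2.5 × 10^-4 M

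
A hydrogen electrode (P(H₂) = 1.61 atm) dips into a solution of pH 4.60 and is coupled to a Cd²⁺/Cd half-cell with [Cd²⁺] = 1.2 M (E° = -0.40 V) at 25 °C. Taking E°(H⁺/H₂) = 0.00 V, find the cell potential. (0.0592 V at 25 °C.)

0.12 V

The hydrogen couple is the cathode, so E°_cell = 0.40 V; n = 2.
[H⁺] = 10^(−4.60) = 2.5 × 10^-5 M, and Q = [Cd²⁺]·P(H₂) / [H⁺]^2 = 3.06 × 10^9.
E = E° − (0.0592/2) log Q = 0.40 − (0.0592/2)(9.486) = 0.119 V.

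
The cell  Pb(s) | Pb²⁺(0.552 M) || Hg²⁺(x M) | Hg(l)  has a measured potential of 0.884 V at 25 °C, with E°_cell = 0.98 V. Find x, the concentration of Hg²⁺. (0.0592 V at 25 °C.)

From the Nernst equation, log Q = n(E° − E)/0.0592 = 2(0.98 − 0.884)/0.0592 = 3.243, so Q = 1750.
With Q = [Pb²⁺]/[Hg²⁺] and the known concentrations, [Hg²⁺] in the denominator gives [Hg²⁺] = 3.2 × 10^-4 M.

3.2 × 10^-4 M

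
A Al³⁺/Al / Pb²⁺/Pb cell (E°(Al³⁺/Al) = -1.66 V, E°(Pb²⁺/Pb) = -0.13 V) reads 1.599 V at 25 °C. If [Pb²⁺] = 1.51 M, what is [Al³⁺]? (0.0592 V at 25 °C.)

5.9 × 10^-4 M

From the Nernst equation, log Q = n(E° − E)/0.0592 = 6(1.53 − 1.599)/0.0592 = -6.993, so Q = 1.02 × 10^-7.
With Q = [Al³⁺]^2/[Pb²⁺]^3 and the known concentrations, [Al³⁺]^2 in the numerator gives [Al³⁺] = 5.9 × 10^-4 M.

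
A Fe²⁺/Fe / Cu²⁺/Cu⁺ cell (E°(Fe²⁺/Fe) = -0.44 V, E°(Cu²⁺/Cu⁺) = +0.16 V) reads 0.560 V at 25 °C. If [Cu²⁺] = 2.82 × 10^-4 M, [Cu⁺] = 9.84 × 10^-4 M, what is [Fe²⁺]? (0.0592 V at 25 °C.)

From the Nernst equation, log Q = n(E° − E)/0.0592 = 2(0.60 − 0.560)/0.0592 = 1.351, so Q = 22.5.
With Q = [Fe²⁺]·[Cu⁺]^2/[Cu²⁺]^2 and the known concentrations, [Fe²⁺] in the numerator gives [Fe²⁺] = 1.8 M.

1.8 M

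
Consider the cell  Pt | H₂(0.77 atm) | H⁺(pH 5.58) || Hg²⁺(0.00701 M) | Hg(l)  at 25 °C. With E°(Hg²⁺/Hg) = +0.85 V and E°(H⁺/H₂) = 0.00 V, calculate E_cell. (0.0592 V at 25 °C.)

The Hg²⁺/Hg couple is the cathode, so E°_cell = 0.85 V; n = 2.
[H⁺] = 10^(−5.58) = 2.6 × 10^-6 M, and Q = [H⁺]^2 / ([Hg²⁺]·P(H₂)) = 1.28 × 10^-9.
E = E° − (0.0592/2) log Q = 0.85 − (0.0592/2)(-8.892) = 1.113 V.

1.11 V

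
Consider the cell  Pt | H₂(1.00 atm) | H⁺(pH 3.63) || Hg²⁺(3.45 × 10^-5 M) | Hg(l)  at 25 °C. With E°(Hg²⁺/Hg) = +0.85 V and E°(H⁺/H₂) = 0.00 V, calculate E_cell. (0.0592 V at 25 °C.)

0.93 V

The Hg²⁺/Hg couple is the cathode, so E°_cell = 0.85 V; n = 2.
[H⁺] = 10^(−3.63) = 2.3 × 10^-4 M, and Q = [H⁺]^2 / ([Hg²⁺]·P(H₂)) = 0.00159.
E = E° − (0.0592/2) log Q = 0.85 − (0.0592/2)(-2.798) = 0.933 V.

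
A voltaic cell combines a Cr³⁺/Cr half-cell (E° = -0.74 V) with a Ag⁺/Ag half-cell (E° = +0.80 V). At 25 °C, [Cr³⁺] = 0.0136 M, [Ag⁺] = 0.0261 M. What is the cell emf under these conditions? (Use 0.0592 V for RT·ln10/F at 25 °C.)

The Ag⁺/Ag couple has the higher reduction potential and acts as the cathode, so E°_cell = +0.80 − (-0.74) = 1.54 V.
Balancing electrons gives n = 3; the reaction quotient is Q = [Cr³⁺]/[Ag⁺]^3 = 765.
At 25 °C, E = E° − (0.0592/n) log Q = 1.54 − (0.0592/3)(2.884) = 1.540 − 0.057 = 1.483 V.

1.48 V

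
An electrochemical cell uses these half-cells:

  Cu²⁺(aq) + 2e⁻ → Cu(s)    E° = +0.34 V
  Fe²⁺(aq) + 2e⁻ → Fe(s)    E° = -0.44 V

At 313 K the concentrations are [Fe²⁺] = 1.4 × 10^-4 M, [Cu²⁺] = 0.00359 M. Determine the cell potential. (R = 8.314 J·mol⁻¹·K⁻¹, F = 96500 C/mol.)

The Cu²⁺/Cu couple has the higher reduction potential and acts as the cathode, so E°_cell = +0.34 − (-0.44) = 0.78 V.
Balancing electrons gives n = 2; the reaction quotient is Q = [Fe²⁺]/[Cu²⁺] = 0.0390.
E = E° − (RT/nF) ln Q = 0.78 − (8.314×313)/(2×96500) × (-3.244) = 0.780 + 0.044 = 0.824 V.

0.824 V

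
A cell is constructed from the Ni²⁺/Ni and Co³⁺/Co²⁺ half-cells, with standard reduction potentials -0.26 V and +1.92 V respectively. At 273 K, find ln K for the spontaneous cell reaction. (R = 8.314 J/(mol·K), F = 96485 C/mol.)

ln K = 185.3

E°_cell = +1.92 − (-0.26) = 2.18 V, with n = 2 electrons transferred.
At equilibrium E = 0, so the Nernst equation gives ln K = nFE°/RT = (2)(96485)(2.18)/((8.314)(273)) = 185.34.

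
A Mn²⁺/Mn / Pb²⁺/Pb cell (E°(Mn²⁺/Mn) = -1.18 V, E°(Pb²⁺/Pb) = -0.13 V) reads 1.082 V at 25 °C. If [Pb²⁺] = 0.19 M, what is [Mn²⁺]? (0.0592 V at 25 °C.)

0.016 M

From the Nernst equation, log Q = n(E° − E)/0.0592 = 2(1.05 − 1.082)/0.0592 = -1.081, so Q = 0.0830.
With Q = [Mn²⁺]/[Pb²⁺] and the known concentrations, [Mn²⁺] in the numerator gives [Mn²⁺] = 0.016 M.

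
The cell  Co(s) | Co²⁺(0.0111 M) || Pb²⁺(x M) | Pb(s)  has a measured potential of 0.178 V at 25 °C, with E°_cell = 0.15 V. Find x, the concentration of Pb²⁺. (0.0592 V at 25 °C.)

0.098 M

From the Nernst equation, log Q = n(E° − E)/0.0592 = 2(0.15 − 0.178)/0.0592 = -0.946, so Q = 0.113.
With Q = [Co²⁺]/[Pb²⁺] and the known concentrations, [Pb²⁺] in the denominator gives [Pb²⁺] = 0.098 M.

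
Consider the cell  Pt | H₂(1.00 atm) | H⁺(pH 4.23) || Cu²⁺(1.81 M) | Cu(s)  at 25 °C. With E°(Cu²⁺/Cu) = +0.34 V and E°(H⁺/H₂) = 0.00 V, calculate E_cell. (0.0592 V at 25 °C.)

0.60 V

The Cu²⁺/Cu couple is the cathode, so E°_cell = 0.34 V; n = 2.
[H⁺] = 10^(−4.23) = 5.9 × 10^-5 M, and Q = [H⁺]^2 / ([Cu²⁺]·P(H₂)) = 1.92 × 10^-9.
E = E° − (0.0592/2) log Q = 0.34 − (0.0592/2)(-8.718) = 0.598 V.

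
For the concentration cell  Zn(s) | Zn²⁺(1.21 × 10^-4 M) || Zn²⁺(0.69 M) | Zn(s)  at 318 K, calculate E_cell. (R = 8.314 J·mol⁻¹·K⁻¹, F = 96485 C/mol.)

Both half-cells are Zn²⁺/Zn, so E°_cell = 0. The concentrated side is the cathode; the cell reaction moves Zn²⁺ from high to low concentration with n = 2.
Q = [Zn²⁺]_dilute/[Zn²⁺]_conc = 1.21 × 10^-4/0.69 = 1.75 × 10^-4.
E = 0 − (RT/nF) ln Q = −((8.314×318)/(2×96485))(-8.649) = 0.1185 V.

0.12 V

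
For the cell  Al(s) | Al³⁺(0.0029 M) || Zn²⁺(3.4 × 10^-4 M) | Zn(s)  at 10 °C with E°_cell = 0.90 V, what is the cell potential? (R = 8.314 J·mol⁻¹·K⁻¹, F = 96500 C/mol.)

0.850 V

Balancing electrons gives n = 6; the reaction quotient is Q = [Al³⁺]^2/[Zn²⁺]^3 = 2.14 × 10^5.
E = E° − (RT/nF) ln Q = 0.90 − (8.314×283)/(6×96500) × (12.274) = 0.900 − 0.050 = 0.850 V.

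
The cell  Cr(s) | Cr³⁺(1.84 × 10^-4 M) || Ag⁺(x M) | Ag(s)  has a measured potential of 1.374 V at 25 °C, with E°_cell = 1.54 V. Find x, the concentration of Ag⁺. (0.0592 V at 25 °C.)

From the Nernst equation, log Q = n(E° − E)/0.0592 = 3(1.54 − 1.374)/0.0592 = 8.412, so Q = 2.58 × 10^8.
With Q = [Cr³⁺]/[Ag⁺]^3 and the known concentrations, [Ag⁺]^3 in the denominator gives [Ag⁺] = 8.9 × 10^-5 M.

8.9 × 10^-5 M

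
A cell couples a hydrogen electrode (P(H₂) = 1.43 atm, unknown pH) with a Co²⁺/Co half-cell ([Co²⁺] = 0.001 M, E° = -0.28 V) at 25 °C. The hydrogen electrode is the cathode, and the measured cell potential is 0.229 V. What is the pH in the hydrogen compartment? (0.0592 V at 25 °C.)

E°_cell = 0.28 V and n = 2.
log Q = n(E° − E)/0.0592 = 2×(0.28 − 0.229)/0.0592 = 1.723.
With Q = [Co²⁺]·P(H₂) / [H⁺]^2, solving for [H⁺] gives log[H⁺] = -2.284, so pH = 2.28.

pH = 2.28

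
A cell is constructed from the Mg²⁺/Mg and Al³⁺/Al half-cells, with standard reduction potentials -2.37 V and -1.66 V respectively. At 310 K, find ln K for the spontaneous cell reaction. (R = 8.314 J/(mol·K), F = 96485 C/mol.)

E°_cell = -1.66 − (-2.37) = 0.71 V, with n = 6 electrons transferred.
At equilibrium E = 0, so the Nernst equation gives ln K = nFE°/RT = (6)(96485)(0.71)/((8.314)(310)) = 159.48.

ln K = 159.5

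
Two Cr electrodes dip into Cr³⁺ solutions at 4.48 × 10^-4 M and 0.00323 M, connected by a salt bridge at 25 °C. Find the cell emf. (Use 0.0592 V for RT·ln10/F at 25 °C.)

0.017 V

Both half-cells are Cr³⁺/Cr, so E°_cell = 0. The concentrated side is the cathode; the cell reaction moves Cr³⁺ from high to low concentration with n = 3.
Q = [Cr³⁺]_dilute/[Cr³⁺]_conc = 4.48 × 10^-4/0.00323 = 0.139.
E = 0 − (0.0592/3) log Q = −(0.0592/3)(-0.858) = 0.0169 V.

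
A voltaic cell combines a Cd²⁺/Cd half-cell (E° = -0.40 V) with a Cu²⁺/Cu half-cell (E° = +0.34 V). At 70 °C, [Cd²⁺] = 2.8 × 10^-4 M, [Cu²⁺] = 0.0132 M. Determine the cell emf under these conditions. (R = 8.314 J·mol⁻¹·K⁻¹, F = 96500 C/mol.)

0.797 V

The Cu²⁺/Cu couple has the higher reduction potential and acts as the cathode, so E°_cell = +0.34 − (-0.40) = 0.74 V.
Balancing electrons gives n = 2; the reaction quotient is Q = [Cd²⁺]/[Cu²⁺] = 0.0212.
E = E° − (RT/nF) ln Q = 0.74 − (8.314×343)/(2×96500) × (-3.853) = 0.740 + 0.057 = 0.797 V.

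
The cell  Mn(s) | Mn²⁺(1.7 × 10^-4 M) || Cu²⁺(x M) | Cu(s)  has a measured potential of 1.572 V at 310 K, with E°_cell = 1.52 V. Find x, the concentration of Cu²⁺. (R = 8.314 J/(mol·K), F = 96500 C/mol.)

From the Nernst equation, ln Q = nF(E° − E)/RT = 2×96500×(1.52 − 1.572)/(8.314×310) = -3.894, so Q = 0.0204.
With Q = [Mn²⁺]/[Cu²⁺] and the known concentrations, [Cu²⁺] in the denominator gives [Cu²⁺] = 0.0083 M.

0.0083 M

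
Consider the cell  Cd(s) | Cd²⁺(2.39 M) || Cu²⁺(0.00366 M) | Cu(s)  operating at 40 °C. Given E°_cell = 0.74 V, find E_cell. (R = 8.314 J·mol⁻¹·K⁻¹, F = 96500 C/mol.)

0.653 V

Balancing electrons gives n = 2; the reaction quotient is Q = [Cd²⁺]/[Cu²⁺] = 653.
E = E° − (RT/nF) ln Q = 0.74 − (8.314×313)/(2×96500) × (6.482) = 0.740 − 0.087 = 0.653 V.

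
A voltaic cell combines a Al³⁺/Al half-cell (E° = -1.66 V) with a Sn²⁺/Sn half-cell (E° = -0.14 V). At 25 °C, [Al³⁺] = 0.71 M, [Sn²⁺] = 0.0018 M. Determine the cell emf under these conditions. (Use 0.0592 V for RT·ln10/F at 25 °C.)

1.44 V

The Sn²⁺/Sn couple has the higher reduction potential and acts as the cathode, so E°_cell = -0.14 − (-1.66) = 1.52 V.
Balancing electrons gives n = 6; the reaction quotient is Q = [Al³⁺]^2/[Sn²⁺]^3 = 8.64 × 10^7.
At 25 °C, E = E° − (0.0592/n) log Q = 1.52 − (0.0592/6)(7.937) = 1.520 − 0.078 = 1.442 V.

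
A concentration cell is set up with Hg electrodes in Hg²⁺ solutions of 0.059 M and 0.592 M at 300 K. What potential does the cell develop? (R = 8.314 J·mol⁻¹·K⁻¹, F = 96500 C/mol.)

0.030 V

Both half-cells are Hg²⁺/Hg, so E°_cell = 0. The concentrated side is the cathode; the cell reaction moves Hg²⁺ from high to low concentration with n = 2.
Q = [Hg²⁺]_dilute/[Hg²⁺]_conc = 0.059/0.592 = 0.0997.
E = 0 − (RT/nF) ln Q = −((8.314×300)/(2×96500))(-2.306) = 0.0298 V.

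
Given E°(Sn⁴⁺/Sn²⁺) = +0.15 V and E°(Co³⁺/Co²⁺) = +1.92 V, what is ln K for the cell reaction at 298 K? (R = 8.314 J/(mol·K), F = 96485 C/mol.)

ln K = 137.9

E°_cell = +1.92 − (+0.15) = 1.77 V, with n = 2 electrons transferred.
At equilibrium E = 0, so the Nernst equation gives ln K = nFE°/RT = (2)(96485)(1.77)/((8.314)(298)) = 137.86.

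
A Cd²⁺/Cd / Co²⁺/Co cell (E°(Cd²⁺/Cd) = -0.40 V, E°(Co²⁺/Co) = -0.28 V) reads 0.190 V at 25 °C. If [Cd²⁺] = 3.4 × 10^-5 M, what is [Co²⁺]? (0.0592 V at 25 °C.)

0.0079 M

From the Nernst equation, log Q = n(E° − E)/0.0592 = 2(0.12 − 0.190)/0.0592 = -2.365, so Q = 0.00432.
With Q = [Cd²⁺]/[Co²⁺] and the known concentrations, [Co²⁺] in the denominator gives [Co²⁺] = 0.0079 M.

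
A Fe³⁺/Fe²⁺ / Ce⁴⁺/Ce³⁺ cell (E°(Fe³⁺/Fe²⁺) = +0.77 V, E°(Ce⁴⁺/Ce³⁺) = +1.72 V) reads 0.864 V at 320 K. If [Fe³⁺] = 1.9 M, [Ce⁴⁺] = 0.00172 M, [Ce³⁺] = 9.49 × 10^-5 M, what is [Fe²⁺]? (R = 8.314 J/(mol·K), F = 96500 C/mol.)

From the Nernst equation, ln Q = nF(E° − E)/RT = 1×96500×(0.95 − 0.864)/(8.314×320) = 3.119, so Q = 22.6.
With Q = [Fe³⁺]·[Ce³⁺]/([Fe²⁺]·[Ce⁴⁺]) and the known concentrations, [Fe²⁺] in the denominator gives [Fe²⁺] = 0.0046 M.

0.0046 M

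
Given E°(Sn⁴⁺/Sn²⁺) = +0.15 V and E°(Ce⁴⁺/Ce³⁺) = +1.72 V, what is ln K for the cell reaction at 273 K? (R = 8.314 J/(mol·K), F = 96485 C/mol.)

E°_cell = +1.72 − (+0.15) = 1.57 V, with n = 2 electrons transferred.
At equilibrium E = 0, so the Nernst equation gives ln K = nFE°/RT = (2)(96485)(1.57)/((8.314)(273)) = 133.48.

ln K = 133.5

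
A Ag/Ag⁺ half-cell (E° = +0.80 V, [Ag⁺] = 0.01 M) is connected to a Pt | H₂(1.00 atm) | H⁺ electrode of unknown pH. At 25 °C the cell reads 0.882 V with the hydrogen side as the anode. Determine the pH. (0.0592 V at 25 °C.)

E°_cell = 0.80 V and n = 2.
log Q = n(E° − E)/0.0592 = 2×(0.80 − 0.882)/0.0592 = -2.770.
With Q = [H⁺]^2 / ([Ag⁺]^2·P(H₂)), solving for [H⁺] gives log[H⁺] = -3.385, so pH = 3.39.

pH = 3.39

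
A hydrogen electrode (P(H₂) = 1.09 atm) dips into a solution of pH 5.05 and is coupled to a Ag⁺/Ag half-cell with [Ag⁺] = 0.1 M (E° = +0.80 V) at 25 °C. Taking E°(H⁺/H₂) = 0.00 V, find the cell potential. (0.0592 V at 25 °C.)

The Ag⁺/Ag couple is the cathode, so E°_cell = 0.80 V; n = 2.
[H⁺] = 10^(−5.05) = 8.9 × 10^-6 M, and Q = [H⁺]^2 / ([Ag⁺]^2·P(H₂)) = 7.29 × 10^-9.
E = E° − (0.0592/2) log Q = 0.80 − (0.0592/2)(-8.137) = 1.041 V.

1.04 V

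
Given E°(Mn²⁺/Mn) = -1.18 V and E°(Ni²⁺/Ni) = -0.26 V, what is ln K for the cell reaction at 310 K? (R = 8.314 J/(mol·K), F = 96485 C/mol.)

E°_cell = -0.26 − (-1.18) = 0.92 V, with n = 2 electrons transferred.
At equilibrium E = 0, so the Nernst equation gives ln K = nFE°/RT = (2)(96485)(0.92)/((8.314)(310)) = 68.88.

ln K = 68.9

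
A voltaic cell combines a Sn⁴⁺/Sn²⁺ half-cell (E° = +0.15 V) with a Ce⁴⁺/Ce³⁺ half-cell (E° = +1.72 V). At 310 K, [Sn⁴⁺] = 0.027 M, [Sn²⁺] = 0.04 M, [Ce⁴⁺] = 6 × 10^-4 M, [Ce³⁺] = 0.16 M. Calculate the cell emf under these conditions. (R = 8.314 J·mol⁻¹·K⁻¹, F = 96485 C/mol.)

The Ce⁴⁺/Ce³⁺ couple has the higher reduction potential and acts as the cathode, so E°_cell = +1.72 − (+0.15) = 1.57 V.
Balancing electrons gives n = 2; the reaction quotient is Q = [Sn⁴⁺]·[Ce³⁺]^2/([Sn²⁺]·[Ce⁴⁺]^2) = 4.8 × 10^4.
E = E° − (RT/nF) ln Q = 1.57 − (8.314×310)/(2×96485) × (10.779) = 1.570 − 0.144 = 1.426 V.

1.43 V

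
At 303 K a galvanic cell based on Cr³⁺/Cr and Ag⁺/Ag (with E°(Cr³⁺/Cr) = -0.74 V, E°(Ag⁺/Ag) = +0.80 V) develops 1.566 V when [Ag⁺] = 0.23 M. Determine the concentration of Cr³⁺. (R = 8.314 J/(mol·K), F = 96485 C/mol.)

6.1 × 10^-4 M

From the Nernst equation, ln Q = nF(E° − E)/RT = 3×96485×(1.54 − 1.566)/(8.314×303) = -2.987, so Q = 0.0504.
With Q = [Cr³⁺]/[Ag⁺]^3 and the known concentrations, [Cr³⁺] in the numerator gives [Cr³⁺] = 6.1 × 10^-4 M.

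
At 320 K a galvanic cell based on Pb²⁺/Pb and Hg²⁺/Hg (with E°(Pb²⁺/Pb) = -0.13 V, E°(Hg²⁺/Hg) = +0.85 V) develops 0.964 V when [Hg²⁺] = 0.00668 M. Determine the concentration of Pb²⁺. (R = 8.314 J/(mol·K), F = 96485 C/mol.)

0.021 M

From the Nernst equation, ln Q = nF(E° − E)/RT = 2×96485×(0.98 − 0.964)/(8.314×320) = 1.161, so Q = 3.19.
With Q = [Pb²⁺]/[Hg²⁺] and the known concentrations, [Pb²⁺] in the numerator gives [Pb²⁺] = 0.021 M.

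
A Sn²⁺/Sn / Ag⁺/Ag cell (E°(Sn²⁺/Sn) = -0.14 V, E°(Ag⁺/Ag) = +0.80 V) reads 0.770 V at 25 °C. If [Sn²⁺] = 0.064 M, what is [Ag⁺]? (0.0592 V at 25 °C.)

From the Nernst equation, log Q = n(E° − E)/0.0592 = 2(0.94 − 0.770)/0.0592 = 5.743, so Q = 5.54 × 10^5.
With Q = [Sn²⁺]/[Ag⁺]^2 and the known concentrations, [Ag⁺]^2 in the denominator gives [Ag⁺] = 3.4 × 10^-4 M.

3.4 × 10^-4 M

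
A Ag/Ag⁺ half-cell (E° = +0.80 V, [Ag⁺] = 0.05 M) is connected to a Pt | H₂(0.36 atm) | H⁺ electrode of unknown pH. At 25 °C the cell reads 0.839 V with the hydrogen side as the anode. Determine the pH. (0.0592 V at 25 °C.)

E°_cell = 0.80 V and n = 2.
log Q = n(E° − E)/0.0592 = 2×(0.80 − 0.839)/0.0592 = -1.318.
With Q = [H⁺]^2 / ([Ag⁺]^2·P(H₂)), solving for [H⁺] gives log[H⁺] = -2.182, so pH = 2.18.

pH = 2.18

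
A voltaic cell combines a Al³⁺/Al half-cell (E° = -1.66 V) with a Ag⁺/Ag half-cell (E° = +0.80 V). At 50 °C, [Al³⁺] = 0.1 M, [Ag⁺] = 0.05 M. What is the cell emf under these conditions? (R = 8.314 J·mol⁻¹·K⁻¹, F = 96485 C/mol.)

2.40 V

The Ag⁺/Ag couple has the higher reduction potential and acts as the cathode, so E°_cell = +0.80 − (-1.66) = 2.46 V.
Balancing electrons gives n = 3; the reaction quotient is Q = [Al³⁺]/[Ag⁺]^3 = 800.
E = E° − (RT/nF) ln Q = 2.46 − (8.314×323)/(3×96485) × (6.685) = 2.460 − 0.062 = 2.398 V.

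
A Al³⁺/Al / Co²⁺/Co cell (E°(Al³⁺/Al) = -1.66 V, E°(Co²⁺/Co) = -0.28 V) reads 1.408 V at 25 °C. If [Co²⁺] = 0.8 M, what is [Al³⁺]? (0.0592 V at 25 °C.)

0.027 M

From the Nernst equation, log Q = n(E° − E)/0.0592 = 6(1.38 − 1.408)/0.0592 = -2.838, so Q = 0.00145.
With Q = [Al³⁺]^2/[Co²⁺]^3 and the known concentrations, [Al³⁺]^2 in the numerator gives [Al³⁺] = 0.027 M.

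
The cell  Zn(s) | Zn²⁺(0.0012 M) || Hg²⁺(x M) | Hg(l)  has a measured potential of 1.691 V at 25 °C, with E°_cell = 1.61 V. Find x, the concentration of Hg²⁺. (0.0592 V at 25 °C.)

0.65 M

From the Nernst equation, log Q = n(E° − E)/0.0592 = 2(1.61 − 1.691)/0.0592 = -2.736, so Q = 0.00183.
With Q = [Zn²⁺]/[Hg²⁺] and the known concentrations, [Hg²⁺] in the denominator gives [Hg²⁺] = 0.65 M.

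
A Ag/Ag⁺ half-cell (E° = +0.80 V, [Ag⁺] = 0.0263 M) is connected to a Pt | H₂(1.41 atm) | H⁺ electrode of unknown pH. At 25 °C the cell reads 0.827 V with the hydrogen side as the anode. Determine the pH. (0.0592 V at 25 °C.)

E°_cell = 0.80 V and n = 2.
log Q = n(E° − E)/0.0592 = 2×(0.80 − 0.827)/0.0592 = -0.912.
With Q = [H⁺]^2 / ([Ag⁺]^2·P(H₂)), solving for [H⁺] gives log[H⁺] = -1.962, so pH = 1.96.

pH = 1.96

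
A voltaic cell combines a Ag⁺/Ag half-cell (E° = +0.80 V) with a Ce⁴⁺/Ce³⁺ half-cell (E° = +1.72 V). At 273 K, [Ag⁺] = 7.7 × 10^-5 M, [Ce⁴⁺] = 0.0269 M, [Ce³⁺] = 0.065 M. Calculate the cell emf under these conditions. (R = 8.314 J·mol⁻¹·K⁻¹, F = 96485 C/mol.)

1.12 V

The Ce⁴⁺/Ce³⁺ couple has the higher reduction potential and acts as the cathode, so E°_cell = +1.72 − (+0.80) = 0.92 V.
Balancing electrons gives n = 1; the reaction quotient is Q = [Ag⁺]·[Ce³⁺]/[Ce⁴⁺] = 1.86 × 10^-4.
E = E° − (RT/nF) ln Q = 0.92 − (8.314×273)/(1×96485) × (-8.589) = 0.920 + 0.202 = 1.122 V.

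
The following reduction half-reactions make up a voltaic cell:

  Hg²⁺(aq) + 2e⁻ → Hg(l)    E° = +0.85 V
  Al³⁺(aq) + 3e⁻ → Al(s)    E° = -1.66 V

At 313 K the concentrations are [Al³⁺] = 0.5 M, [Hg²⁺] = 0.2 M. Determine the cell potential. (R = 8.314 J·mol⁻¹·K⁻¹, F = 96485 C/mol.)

2.49 V

The Hg²⁺/Hg couple has the higher reduction potential and acts as the cathode, so E°_cell = +0.85 − (-1.66) = 2.51 V.
Balancing electrons gives n = 6; the reaction quotient is Q = [Al³⁺]^2/[Hg²⁺]^3 = 31.2.
E = E° − (RT/nF) ln Q = 2.51 − (8.314×313)/(6×96485) × (3.442) = 2.510 − 0.015 = 2.495 V.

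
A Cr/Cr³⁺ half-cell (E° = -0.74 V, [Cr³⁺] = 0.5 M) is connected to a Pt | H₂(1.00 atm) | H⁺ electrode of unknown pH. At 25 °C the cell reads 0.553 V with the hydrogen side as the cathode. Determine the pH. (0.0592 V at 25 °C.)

E°_cell = 0.74 V and n = 6.
log Q = n(E° − E)/0.0592 = 6×(0.74 − 0.553)/0.0592 = 18.953.
With Q = [Cr³⁺]^2·P(H₂)^3 / [H⁺]^6, solving for [H⁺] gives log[H⁺] = -3.259, so pH = 3.26.

pH = 3.26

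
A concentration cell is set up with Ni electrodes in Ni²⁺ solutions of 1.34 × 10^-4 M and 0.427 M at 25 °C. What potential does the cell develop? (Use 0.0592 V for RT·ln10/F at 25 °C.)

0.10 V

Both half-cells are Ni²⁺/Ni, so E°_cell = 0. The concentrated side is the cathode; the cell reaction moves Ni²⁺ from high to low concentration with n = 2.
Q = [Ni²⁺]_dilute/[Ni²⁺]_conc = 1.34 × 10^-4/0.427 = 3.14 × 10^-4.
E = 0 − (0.0592/2) log Q = −(0.0592/2)(-3.503) = 0.1037 V.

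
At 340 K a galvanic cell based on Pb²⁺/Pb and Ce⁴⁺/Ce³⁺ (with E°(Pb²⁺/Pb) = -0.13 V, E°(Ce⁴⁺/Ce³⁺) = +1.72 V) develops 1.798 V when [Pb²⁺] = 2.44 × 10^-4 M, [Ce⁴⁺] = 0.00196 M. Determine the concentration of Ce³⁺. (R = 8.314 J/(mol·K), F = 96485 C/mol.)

From the Nernst equation, ln Q = nF(E° − E)/RT = 2×96485×(1.85 − 1.798)/(8.314×340) = 3.550, so Q = 34.8.
With Q = [Pb²⁺]·[Ce³⁺]^2/[Ce⁴⁺]^2 and the known concentrations, [Ce³⁺]^2 in the numerator gives [Ce³⁺] = 0.74 M.

0.74 M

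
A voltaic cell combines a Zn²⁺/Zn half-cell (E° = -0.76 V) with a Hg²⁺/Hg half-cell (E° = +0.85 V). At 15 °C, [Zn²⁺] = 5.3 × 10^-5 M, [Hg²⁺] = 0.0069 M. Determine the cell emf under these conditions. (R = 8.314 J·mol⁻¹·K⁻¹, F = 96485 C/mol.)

1.67 V

The Hg²⁺/Hg couple has the higher reduction potential and acts as the cathode, so E°_cell = +0.85 − (-0.76) = 1.61 V.
Balancing electrons gives n = 2; the reaction quotient is Q = [Zn²⁺]/[Hg²⁺] = 0.00768.
E = E° − (RT/nF) ln Q = 1.61 − (8.314×288)/(2×96485) × (-4.869) = 1.610 + 0.060 = 1.670 V.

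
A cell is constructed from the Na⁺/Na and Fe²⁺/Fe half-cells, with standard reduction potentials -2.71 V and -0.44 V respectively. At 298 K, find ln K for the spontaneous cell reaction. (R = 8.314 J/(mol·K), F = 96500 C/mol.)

ln K = 176.8

E°_cell = -0.44 − (-2.71) = 2.27 V, with n = 2 electrons transferred.
At equilibrium E = 0, so the Nernst equation gives ln K = nFE°/RT = (2)(96500)(2.27)/((8.314)(298)) = 176.83.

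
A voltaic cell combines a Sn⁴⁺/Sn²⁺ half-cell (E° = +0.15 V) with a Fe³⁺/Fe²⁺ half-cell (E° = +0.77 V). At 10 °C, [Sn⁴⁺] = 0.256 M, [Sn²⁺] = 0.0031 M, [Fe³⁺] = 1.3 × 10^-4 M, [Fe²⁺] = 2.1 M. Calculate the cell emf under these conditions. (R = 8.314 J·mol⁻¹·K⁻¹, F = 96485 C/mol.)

The Fe³⁺/Fe²⁺ couple has the higher reduction potential and acts as the cathode, so E°_cell = +0.77 − (+0.15) = 0.62 V.
Balancing electrons gives n = 2; the reaction quotient is Q = [Sn⁴⁺]·[Fe²⁺]^2/([Sn²⁺]·[Fe³⁺]^2) = 2.15 × 10^10.
E = E° − (RT/nF) ln Q = 0.62 − (8.314×283)/(2×96485) × (23.794) = 0.620 − 0.290 = 0.330 V.

0.330 V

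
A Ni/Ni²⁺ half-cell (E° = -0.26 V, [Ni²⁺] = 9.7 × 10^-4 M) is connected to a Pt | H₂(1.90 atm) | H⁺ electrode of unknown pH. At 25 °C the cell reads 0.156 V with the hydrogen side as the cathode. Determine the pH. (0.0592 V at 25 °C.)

E°_cell = 0.26 V and n = 2.
log Q = n(E° − E)/0.0592 = 2×(0.26 − 0.156)/0.0592 = 3.514.
With Q = [Ni²⁺]·P(H₂) / [H⁺]^2, solving for [H⁺] gives log[H⁺] = -3.124, so pH = 3.12.

pH = 3.12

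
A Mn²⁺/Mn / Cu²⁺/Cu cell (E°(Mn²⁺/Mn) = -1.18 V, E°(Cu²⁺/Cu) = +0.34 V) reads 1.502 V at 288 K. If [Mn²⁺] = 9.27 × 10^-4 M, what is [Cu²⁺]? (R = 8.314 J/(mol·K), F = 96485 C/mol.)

From the Nernst equation, ln Q = nF(E° − E)/RT = 2×96485×(1.52 − 1.502)/(8.314×288) = 1.451, so Q = 4.27.
With Q = [Mn²⁺]/[Cu²⁺] and the known concentrations, [Cu²⁺] in the denominator gives [Cu²⁺] = 2.2 × 10^-4 M.

2.2 × 10^-4 M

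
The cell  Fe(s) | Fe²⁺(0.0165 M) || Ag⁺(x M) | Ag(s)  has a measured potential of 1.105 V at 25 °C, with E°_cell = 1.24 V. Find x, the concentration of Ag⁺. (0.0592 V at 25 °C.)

6.7 × 10^-4 M

From the Nernst equation, log Q = n(E° − E)/0.0592 = 2(1.24 − 1.105)/0.0592 = 4.561, so Q = 3.64 × 10^4.
With Q = [Fe²⁺]/[Ag⁺]^2 and the known concentrations, [Ag⁺]^2 in the denominator gives [Ag⁺] = 6.7 × 10^-4 M.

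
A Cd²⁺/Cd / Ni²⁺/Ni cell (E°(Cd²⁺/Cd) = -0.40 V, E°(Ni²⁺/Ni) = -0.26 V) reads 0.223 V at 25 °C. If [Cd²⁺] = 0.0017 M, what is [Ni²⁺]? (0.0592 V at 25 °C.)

From the Nernst equation, log Q = n(E° − E)/0.0592 = 2(0.14 − 0.223)/0.0592 = -2.804, so Q = 0.00157.
With Q = [Cd²⁺]/[Ni²⁺] and the known concentrations, [Ni²⁺] in the denominator gives [Ni²⁺] = 1.1 M.

1.1 M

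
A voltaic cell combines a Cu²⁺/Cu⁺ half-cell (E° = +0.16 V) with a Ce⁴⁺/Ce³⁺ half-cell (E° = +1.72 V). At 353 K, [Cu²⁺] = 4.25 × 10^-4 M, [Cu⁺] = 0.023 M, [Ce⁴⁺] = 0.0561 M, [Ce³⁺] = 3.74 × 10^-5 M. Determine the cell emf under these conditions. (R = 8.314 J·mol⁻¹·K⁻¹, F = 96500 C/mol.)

1.90 V

The Ce⁴⁺/Ce³⁺ couple has the higher reduction potential and acts as the cathode, so E°_cell = +1.72 − (+0.16) = 1.56 V.
Balancing electrons gives n = 1; the reaction quotient is Q = [Cu²⁺]·[Ce³⁺]/([Cu⁺]·[Ce⁴⁺]) = 1.23 × 10^-5.
E = E° − (RT/nF) ln Q = 1.56 − (8.314×353)/(1×96500) × (-11.304) = 1.560 + 0.344 = 1.904 V.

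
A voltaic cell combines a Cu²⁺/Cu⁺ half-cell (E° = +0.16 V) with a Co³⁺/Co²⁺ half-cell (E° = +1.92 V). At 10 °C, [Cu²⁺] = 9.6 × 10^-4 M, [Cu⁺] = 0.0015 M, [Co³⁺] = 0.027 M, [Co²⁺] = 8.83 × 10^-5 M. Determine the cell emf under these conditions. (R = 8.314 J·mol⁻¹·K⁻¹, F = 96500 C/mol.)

1.91 V

The Co³⁺/Co²⁺ couple has the higher reduction potential and acts as the cathode, so E°_cell = +1.92 − (+0.16) = 1.76 V.
Balancing electrons gives n = 1; the reaction quotient is Q = [Cu²⁺]·[Co²⁺]/([Cu⁺]·[Co³⁺]) = 0.00209.
E = E° − (RT/nF) ln Q = 1.76 − (8.314×283)/(1×96500) × (-6.169) = 1.760 + 0.150 = 1.910 V.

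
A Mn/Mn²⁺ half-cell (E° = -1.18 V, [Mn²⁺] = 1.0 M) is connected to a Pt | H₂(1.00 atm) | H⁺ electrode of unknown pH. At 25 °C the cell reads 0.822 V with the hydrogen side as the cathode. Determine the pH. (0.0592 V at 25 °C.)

E°_cell = 1.18 V and n = 2.
log Q = n(E° − E)/0.0592 = 2×(1.18 − 0.822)/0.0592 = 12.095.
With Q = [Mn²⁺]·P(H₂) / [H⁺]^2, solving for [H⁺] gives log[H⁺] = -6.047, so pH = 6.05.

pH = 6.05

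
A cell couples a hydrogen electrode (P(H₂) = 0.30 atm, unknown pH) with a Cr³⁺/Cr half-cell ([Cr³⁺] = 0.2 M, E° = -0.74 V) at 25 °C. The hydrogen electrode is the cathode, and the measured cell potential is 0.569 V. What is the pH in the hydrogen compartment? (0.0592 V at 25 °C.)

pH = 3.38

E°_cell = 0.74 V and n = 6.
log Q = n(E° − E)/0.0592 = 6×(0.74 − 0.569)/0.0592 = 17.331.
With Q = [Cr³⁺]^2·P(H₂)^3 / [H⁺]^6, solving for [H⁺] gives log[H⁺] = -3.383, so pH = 3.38.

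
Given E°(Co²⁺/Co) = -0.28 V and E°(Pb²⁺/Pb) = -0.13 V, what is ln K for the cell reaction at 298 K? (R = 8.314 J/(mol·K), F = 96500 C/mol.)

E°_cell = -0.13 − (-0.28) = 0.15 V, with n = 2 electrons transferred.
At equilibrium E = 0, so the Nernst equation gives ln K = nFE°/RT = (2)(96500)(0.15)/((8.314)(298)) = 11.68.

ln K = 11.7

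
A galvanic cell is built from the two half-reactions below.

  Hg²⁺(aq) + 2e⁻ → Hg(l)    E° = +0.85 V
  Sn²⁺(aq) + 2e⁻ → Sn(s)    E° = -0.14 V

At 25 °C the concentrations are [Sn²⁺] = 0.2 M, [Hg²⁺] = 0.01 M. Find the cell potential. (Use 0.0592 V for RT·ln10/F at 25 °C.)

0.951 V

The Hg²⁺/Hg couple has the higher reduction potential and acts as the cathode, so E°_cell = +0.85 − (-0.14) = 0.99 V.
Balancing electrons gives n = 2; the reaction quotient is Q = [Sn²⁺]/[Hg²⁺] = 20.0.
At 25 °C, E = E° − (0.0592/n) log Q = 0.99 − (0.0592/2)(1.301) = 0.990 − 0.039 = 0.951 V.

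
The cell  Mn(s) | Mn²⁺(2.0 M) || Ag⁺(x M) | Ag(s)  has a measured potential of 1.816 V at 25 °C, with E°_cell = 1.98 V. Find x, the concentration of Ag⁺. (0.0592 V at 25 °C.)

From the Nernst equation, log Q = n(E° − E)/0.0592 = 2(1.98 − 1.816)/0.0592 = 5.541, so Q = 3.47 × 10^5.
With Q = [Mn²⁺]/[Ag⁺]^2 and the known concentrations, [Ag⁺]^2 in the denominator gives [Ag⁺] = 0.0024 M.

0.0024 M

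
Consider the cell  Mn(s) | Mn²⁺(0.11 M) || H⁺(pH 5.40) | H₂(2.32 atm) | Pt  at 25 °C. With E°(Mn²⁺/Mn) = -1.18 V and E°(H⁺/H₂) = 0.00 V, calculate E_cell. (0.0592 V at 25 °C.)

0.88 V

The hydrogen couple is the cathode, so E°_cell = 1.18 V; n = 2.
[H⁺] = 10^(−5.40) = 4 × 10^-6 M, and Q = [Mn²⁺]·P(H₂) / [H⁺]^2 = 1.61 × 10^10.
E = E° − (0.0592/2) log Q = 1.18 − (0.0592/2)(10.207) = 0.878 V.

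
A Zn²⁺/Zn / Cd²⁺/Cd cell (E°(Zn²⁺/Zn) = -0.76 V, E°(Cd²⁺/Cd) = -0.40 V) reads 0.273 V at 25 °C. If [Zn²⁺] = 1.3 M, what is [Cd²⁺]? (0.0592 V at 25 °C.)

From the Nernst equation, log Q = n(E° − E)/0.0592 = 2(0.36 − 0.273)/0.0592 = 2.939, so Q = 869.
With Q = [Zn²⁺]/[Cd²⁺] and the known concentrations, [Cd²⁺] in the denominator gives [Cd²⁺] = 0.0015 M.

0.0015 M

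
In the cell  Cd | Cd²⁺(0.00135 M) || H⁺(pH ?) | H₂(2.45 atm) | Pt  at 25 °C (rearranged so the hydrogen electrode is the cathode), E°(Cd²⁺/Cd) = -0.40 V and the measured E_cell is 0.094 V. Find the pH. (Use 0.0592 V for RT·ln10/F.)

E°_cell = 0.40 V and n = 2.
log Q = n(E° − E)/0.0592 = 2×(0.40 − 0.094)/0.0592 = 10.338.
With Q = [Cd²⁺]·P(H₂) / [H⁺]^2, solving for [H⁺] gives log[H⁺] = -6.409, so pH = 6.41.

pH = 6.41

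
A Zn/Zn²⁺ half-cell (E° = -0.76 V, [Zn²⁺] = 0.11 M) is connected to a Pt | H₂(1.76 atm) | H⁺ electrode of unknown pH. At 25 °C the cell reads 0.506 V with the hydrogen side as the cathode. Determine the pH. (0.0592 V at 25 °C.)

E°_cell = 0.76 V and n = 2.
log Q = n(E° − E)/0.0592 = 2×(0.76 − 0.506)/0.0592 = 8.581.
With Q = [Zn²⁺]·P(H₂) / [H⁺]^2, solving for [H⁺] gives log[H⁺] = -4.647, so pH = 4.65.

pH = 4.65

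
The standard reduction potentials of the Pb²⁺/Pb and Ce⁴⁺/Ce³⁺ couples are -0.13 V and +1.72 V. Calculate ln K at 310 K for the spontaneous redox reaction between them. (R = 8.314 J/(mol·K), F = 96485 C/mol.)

ln K = 138.5

E°_cell = +1.72 − (-0.13) = 1.85 V, with n = 2 electrons transferred.
At equilibrium E = 0, so the Nernst equation gives ln K = nFE°/RT = (2)(96485)(1.85)/((8.314)(310)) = 138.51.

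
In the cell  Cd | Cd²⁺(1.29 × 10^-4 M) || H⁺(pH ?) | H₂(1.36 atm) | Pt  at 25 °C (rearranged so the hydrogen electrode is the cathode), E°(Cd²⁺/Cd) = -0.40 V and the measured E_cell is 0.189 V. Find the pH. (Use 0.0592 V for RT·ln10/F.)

E°_cell = 0.40 V and n = 2.
log Q = n(E° − E)/0.0592 = 2×(0.40 − 0.189)/0.0592 = 7.128.
With Q = [Cd²⁺]·P(H₂) / [H⁺]^2, solving for [H⁺] gives log[H⁺] = -5.442, so pH = 5.44.

pH = 5.44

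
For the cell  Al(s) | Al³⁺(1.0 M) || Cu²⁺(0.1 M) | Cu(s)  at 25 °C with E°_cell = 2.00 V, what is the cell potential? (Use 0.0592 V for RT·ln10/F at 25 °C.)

1.97 V

Balancing electrons gives n = 6; the reaction quotient is Q = [Al³⁺]^2/[Cu²⁺]^3 = 1000.
At 25 °C, E = E° − (0.0592/n) log Q = 2.00 − (0.0592/6)(3.000) = 2.000 − 0.030 = 1.970 V.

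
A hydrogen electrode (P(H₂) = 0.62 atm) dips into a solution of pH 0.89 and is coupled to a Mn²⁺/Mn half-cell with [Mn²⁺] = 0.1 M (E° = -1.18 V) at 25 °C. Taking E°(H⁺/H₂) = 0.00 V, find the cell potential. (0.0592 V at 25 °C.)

The hydrogen couple is the cathode, so E°_cell = 1.18 V; n = 2.
[H⁺] = 10^(−0.89) = 0.13 M, and Q = [Mn²⁺]·P(H₂) / [H⁺]^2 = 3.74.
E = E° − (0.0592/2) log Q = 1.18 − (0.0592/2)(0.572) = 1.163 V.

1.16 V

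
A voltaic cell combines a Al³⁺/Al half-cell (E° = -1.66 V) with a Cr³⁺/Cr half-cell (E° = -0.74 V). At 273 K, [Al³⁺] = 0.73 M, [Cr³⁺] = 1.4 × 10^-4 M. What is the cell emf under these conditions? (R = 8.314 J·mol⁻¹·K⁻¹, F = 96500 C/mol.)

0.853 V

The Cr³⁺/Cr couple has the higher reduction potential and acts as the cathode, so E°_cell = -0.74 − (-1.66) = 0.92 V.
Balancing electrons gives n = 3; the reaction quotient is Q = [Al³⁺]/[Cr³⁺] = 5210.
E = E° − (RT/nF) ln Q = 0.92 − (8.314×273)/(3×96500) × (8.559) = 0.920 − 0.067 = 0.853 V.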